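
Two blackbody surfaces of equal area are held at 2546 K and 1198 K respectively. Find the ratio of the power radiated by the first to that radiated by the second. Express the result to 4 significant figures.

P₁/P₂ ≈ 20.40

With equal areas, P₁/P₂ = (T₁/T₂)⁴ = (2546/1198)⁴ = 20.40.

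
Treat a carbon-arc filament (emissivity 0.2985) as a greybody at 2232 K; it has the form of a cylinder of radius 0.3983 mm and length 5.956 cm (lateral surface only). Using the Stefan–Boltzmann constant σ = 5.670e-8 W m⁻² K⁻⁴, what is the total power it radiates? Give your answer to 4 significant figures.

P ≈ 62.61 W

Lateral area A = 2πrL = 2π×3.983×10⁻⁴×0.05956 = 1.49054×10⁻⁴ m².
P = εσAT⁴ = 0.2985 × 5.670×10⁻⁸ × 1.49054×10⁻⁴ × (2232)⁴ = 62.61 W.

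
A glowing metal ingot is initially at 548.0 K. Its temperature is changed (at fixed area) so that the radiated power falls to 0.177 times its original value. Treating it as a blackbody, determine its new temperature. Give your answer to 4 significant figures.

P ∝ T⁴, so T₂/T₁ = (P₂/P₁)^(1/4) = (0.177)^(1/4) = 0.648624.
T₂ = 548.0 × 0.648624 = 355.4 K.

T₂ ≈ 355.4 K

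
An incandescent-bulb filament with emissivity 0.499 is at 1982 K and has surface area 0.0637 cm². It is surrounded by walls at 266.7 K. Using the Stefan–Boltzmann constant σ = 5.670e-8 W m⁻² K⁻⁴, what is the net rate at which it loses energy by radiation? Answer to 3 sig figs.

Net loss ≈ 2.78 W

Area A = 0.0637 cm² = 6.37×10⁻⁶ m².
Net radiated power P_net = εσA(T⁴ − T₀⁴) = 0.499×5.670×10⁻⁸×6.37×10⁻⁶×(1982⁴ − 266.7⁴).
T⁴ − T₀⁴ = 1.54317×10¹³ − 5.05932×10⁹ = 1.54266×10¹³ K⁴, so P_net = 2.78 W.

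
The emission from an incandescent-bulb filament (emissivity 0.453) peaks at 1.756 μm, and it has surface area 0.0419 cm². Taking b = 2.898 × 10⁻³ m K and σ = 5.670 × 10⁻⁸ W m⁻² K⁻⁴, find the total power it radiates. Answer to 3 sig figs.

P ≈ 0.798 W

Wien's law: T = b/λ_max = 2.898×10⁻³/1.756×10⁻⁶ = 1650.34 K.
Area A = 0.0419 cm² = 4.19×10⁻⁶ m².
Then P = εσAT⁴ = 0.453×5.670×10⁻⁸×4.19×10⁻⁶×(1650.34)⁴ = 0.798 W.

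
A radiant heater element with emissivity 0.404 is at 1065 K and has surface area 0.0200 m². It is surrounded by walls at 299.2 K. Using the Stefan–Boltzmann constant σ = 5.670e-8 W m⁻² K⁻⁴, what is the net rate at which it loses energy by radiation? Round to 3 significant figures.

Area A = 0.0200 m².
Net radiated power P_net = εσA(T⁴ − T₀⁴) = 0.404×5.670×10⁻⁸×0.0200×(1065⁴ − 299.2⁴).
T⁴ − T₀⁴ = 1.28647×10¹² − 8.01394×10⁹ = 1.27846×10¹² K⁴, so P_net = 586 W.

Net loss ≈ 586 W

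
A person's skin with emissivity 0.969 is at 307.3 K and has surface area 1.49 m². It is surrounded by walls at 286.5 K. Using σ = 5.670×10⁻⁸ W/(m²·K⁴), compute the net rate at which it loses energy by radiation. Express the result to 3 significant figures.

Net loss ≈ 178 W

Area A = 1.49 m².
Net radiated power P_net = εσA(T⁴ − T₀⁴) = 0.969×5.670×10⁻⁸×1.49×(307.3⁴ − 286.5⁴).
T⁴ − T₀⁴ = 8.91765×10⁹ − 6.73750×10⁹ = 2.18015×10⁹ K⁴, so P_net = 178 W.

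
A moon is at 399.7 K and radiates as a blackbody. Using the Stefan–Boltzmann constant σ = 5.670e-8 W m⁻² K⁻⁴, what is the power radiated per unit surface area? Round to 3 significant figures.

Stefan–Boltzmann: I = σT⁴ = 5.670×10⁻⁸ × (399.7)⁴ = 1.45×10³ W/m².

I ≈ 1.45×10³ W/m²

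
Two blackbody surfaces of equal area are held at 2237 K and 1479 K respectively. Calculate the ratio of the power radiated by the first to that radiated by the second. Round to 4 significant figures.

P₁/P₂ ≈ 5.233

With equal areas, P₁/P₂ = (T₁/T₂)⁴ = (2237/1479)⁴ = 5.233.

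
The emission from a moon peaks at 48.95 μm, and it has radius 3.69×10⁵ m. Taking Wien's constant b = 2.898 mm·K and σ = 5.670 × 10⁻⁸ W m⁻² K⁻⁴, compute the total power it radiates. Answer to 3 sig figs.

Wien's law: T = b/λ_max = 2.898×10⁻³/4.895×10⁻⁵ = 59.2033 K.
Surface area A = 4πR² = 4π(3.69×10⁵ m)² = 1.71105×10¹² m².
Then P = σAT⁴ = 5.670×10⁻⁸×1.71105×10¹²×(59.2033)⁴ = 1.19×10¹² W.

P ≈ 1.19×10¹² W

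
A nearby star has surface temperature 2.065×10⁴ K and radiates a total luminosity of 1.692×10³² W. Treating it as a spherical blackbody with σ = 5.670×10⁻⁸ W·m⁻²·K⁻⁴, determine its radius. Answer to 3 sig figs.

R ≈ 3.61×10¹⁰ m

L = 4πR²σT⁴ ⇒ R = √(L/(4πσT⁴)).
σT⁴ = 1.03101×10¹⁰ W/m², so R = √(1.692×10³²/(4π×1.03101×10¹⁰)) = 3.61×10¹⁰ m.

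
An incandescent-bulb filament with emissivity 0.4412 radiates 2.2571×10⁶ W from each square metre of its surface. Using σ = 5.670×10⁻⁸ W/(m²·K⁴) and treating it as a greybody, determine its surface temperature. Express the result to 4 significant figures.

T ≈ 3082 K

I = εσT⁴, so T = (I/εσ)^(1/4) = (2.2571×10⁶/(0.4412×5.670×10⁻⁸))^(1/4) = 3082 K.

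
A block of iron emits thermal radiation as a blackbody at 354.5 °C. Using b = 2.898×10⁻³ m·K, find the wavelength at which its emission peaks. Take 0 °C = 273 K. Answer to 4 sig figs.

λ_max ≈ 4.618 μm

T = 354.5 °C + 273 = 627.5 K.
Wien's displacement law: λ_max = b/T = (2.898×10⁻³ m·K)/(627.5 K) = 4.6183×10⁻⁶ m.
That is 4.618 μm, in the infrared range.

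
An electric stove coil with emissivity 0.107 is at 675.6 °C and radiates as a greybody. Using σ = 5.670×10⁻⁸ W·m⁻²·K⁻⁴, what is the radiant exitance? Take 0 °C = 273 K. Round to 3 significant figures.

I ≈ 4.91×10³ W/m²

T = 675.6 °C + 273 = 948.6 K.
Stefan–Boltzmann: I = εσT⁴ = 0.107 × 5.670×10⁻⁸ × (948.6)⁴ = 4.91×10³ W/m².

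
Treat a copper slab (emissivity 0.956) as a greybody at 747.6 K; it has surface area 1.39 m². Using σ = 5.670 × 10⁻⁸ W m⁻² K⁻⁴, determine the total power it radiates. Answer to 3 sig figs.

P ≈ 2.35×10⁴ W

Area A = 1.39 m².
P = εσAT⁴ = 0.956 × 5.670×10⁻⁸ × 1.39 × (747.6)⁴ = 2.35×10⁴ W.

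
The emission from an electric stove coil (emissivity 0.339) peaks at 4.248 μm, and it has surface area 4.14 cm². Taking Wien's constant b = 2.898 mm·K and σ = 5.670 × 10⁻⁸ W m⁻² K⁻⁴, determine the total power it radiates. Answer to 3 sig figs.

Wien's law: T = b/λ_max = 2.898×10⁻³/4.248×10⁻⁶ = 682.203 K.
Area A = 4.14 cm² = 4.14×10⁻⁴ m².
Then P = εσAT⁴ = 0.339×5.670×10⁻⁸×4.14×10⁻⁴×(682.203)⁴ = 1.72 W.

P ≈ 1.72 W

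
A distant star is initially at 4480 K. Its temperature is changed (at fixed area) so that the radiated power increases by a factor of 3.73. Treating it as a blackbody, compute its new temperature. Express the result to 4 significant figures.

T₂ ≈ 6226 K

P ∝ T⁴, so T₂/T₁ = (P₂/P₁)^(1/4) = (3.73)^(1/4) = 1.38972.
T₂ = 4480 × 1.38972 = 6226 K.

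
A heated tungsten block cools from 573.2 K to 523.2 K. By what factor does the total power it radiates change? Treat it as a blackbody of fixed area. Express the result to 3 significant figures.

P ∝ T⁴, so P₂/P₁ = (T₂/T₁)⁴ = (523.2/573.2)⁴ = (0.912770)⁴ = 0.694.

P₂/P₁ ≈ 0.694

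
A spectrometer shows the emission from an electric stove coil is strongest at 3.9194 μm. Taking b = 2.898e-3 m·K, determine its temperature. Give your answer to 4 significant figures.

T ≈ 739.4 K

Wien's law gives T = b/λ_max = (2.898×10⁻³ m·K)/(3.9194×10⁻⁶ m) = 739.4 K.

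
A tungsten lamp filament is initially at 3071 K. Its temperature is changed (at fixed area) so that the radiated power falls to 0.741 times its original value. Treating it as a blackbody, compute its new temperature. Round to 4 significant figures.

T₂ ≈ 2849 K

P ∝ T⁴, so T₂/T₁ = (P₂/P₁)^(1/4) = (0.741)^(1/4) = 0.927800.
T₂ = 3071 × 0.927800 = 2849 K.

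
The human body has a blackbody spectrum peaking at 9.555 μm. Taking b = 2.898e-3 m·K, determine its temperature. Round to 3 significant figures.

Wien's law gives T = b/λ_max = (2.898×10⁻³ m·K)/(9.555×10⁻⁶ m) = 303 K.

T ≈ 303 K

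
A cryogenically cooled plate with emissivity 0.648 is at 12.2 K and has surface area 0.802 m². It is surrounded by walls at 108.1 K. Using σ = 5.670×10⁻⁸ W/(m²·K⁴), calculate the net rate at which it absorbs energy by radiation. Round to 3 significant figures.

Area A = 0.802 m².
Net radiated power P_net = εσA(T⁴ − T₀⁴) = 0.648×5.670×10⁻⁸×0.802×(12.2⁴ − 108.1⁴).
T⁴ − T₀⁴ = 22153.3 − 1.36553×10⁸ = -1.36531×10⁸ K⁴, so P_net = -4.02 W — negative, meaning a net gain of 4.02 W.

Net gain ≈ 4.02 W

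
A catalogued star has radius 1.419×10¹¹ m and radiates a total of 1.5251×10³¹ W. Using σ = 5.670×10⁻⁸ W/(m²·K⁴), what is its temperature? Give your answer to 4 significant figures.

Surface area A = 4πR² = 4π(1.419×10¹¹ m)² = 2.53032×10²³ m².
P = σAT⁴ ⇒ T = (P/(σA))^(1/4) = (1.5251×10³¹/(5.670×10⁻⁸×2.53032×10²³))^(1/4) = 5710 K.

T ≈ 5710 K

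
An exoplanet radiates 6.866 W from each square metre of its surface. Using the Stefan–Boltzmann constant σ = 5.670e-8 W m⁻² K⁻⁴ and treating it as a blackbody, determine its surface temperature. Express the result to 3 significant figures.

I = σT⁴, so T = (I/σ)^(1/4) = (6.866/(5.670×10⁻⁸))^(1/4) = 105 K.

T ≈ 105 K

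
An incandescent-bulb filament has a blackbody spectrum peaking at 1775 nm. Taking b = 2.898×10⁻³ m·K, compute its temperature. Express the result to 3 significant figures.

Wien's law gives T = b/λ_max = (2.898×10⁻³ m·K)/(1.775×10⁻⁶ m) = 1.63×10³ K.

T ≈ 1.63×10³ K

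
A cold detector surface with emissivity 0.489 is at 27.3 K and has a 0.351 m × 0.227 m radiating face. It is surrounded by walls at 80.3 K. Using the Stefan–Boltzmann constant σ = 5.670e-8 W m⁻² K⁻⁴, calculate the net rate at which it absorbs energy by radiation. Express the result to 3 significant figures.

Net gain ≈ 0.0906 W

Area A = 0.351 × 0.227 = 0.079677 m².
Net radiated power P_net = εσA(T⁴ − T₀⁴) = 0.489×5.670×10⁻⁸×0.079677×(27.3⁴ − 80.3⁴).
T⁴ − T₀⁴ = 5.55457×10⁵ − 4.15779×10⁷ = -4.10224×10⁷ K⁴, so P_net = -0.0906 W — negative, meaning a net gain of 0.0906 W.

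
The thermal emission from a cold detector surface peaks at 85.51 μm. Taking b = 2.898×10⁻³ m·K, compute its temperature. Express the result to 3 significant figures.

Wien's law gives T = b/λ_max = (2.898×10⁻³ m·K)/(8.551×10⁻⁵ m) = 33.9 K.

T ≈ 33.9 K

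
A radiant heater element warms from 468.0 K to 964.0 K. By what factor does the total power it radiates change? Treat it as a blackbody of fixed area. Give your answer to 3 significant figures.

P ∝ T⁴, so P₂/P₁ = (T₂/T₁)⁴ = (964.0/468.0)⁴ = (2.05983)⁴ = 18.0.

P₂/P₁ ≈ 18.0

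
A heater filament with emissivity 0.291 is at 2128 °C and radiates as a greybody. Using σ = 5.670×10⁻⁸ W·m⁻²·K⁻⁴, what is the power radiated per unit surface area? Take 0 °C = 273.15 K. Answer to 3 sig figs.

T = 2128 °C + 273.15 = 2401.15 K.
Stefan–Boltzmann: I = εσT⁴ = 0.291 × 5.670×10⁻⁸ × (2401.15)⁴ = 5.48×10⁵ W/m².

I ≈ 5.48×10⁵ W/m²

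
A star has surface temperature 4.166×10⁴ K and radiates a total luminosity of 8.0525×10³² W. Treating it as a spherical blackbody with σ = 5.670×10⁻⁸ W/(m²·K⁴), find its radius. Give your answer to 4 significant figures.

R ≈ 1.937×10¹⁰ m

L = 4πR²σT⁴ ⇒ R = √(L/(4πσT⁴)).
σT⁴ = 1.70789×10¹¹ W/m², so R = √(8.0525×10³²/(4π×1.70789×10¹¹)) = 1.937×10¹⁰ m.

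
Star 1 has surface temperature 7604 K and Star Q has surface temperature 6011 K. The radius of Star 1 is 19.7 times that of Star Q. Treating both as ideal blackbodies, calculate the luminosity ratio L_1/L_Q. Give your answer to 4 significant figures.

L ∝ R²T⁴, so L_1/L_Q = (R_1/R_Q)²(T_1/T_Q)⁴ = (19.7)² × (7604/6011)⁴ = 388.09 × 2.56083 = 993.8.

L_1/L_Q ≈ 993.8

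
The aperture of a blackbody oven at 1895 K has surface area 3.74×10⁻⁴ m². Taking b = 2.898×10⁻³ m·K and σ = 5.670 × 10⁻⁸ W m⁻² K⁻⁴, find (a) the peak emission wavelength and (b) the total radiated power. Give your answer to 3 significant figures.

λ_max ≈ 1.53×10³ nm; P ≈ 273 W

(a) λ_max = b/T = 2.898×10⁻³/1895 = 1.529×10⁻⁶ m = 1.53×10³ nm.
Area A = 3.74×10⁻⁴ m².
(b) P = σAT⁴ = 5.670×10⁻⁸×3.74×10⁻⁴×(1895)⁴ = 273 W.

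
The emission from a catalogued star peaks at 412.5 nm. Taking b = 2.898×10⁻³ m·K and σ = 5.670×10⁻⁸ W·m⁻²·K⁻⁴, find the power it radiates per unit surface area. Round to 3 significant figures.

I ≈ 1.38×10⁸ W/m²

Wien's law: T = b/λ_max = 2.898×10⁻³/4.125×10⁻⁷ = 7025.45 K.
Then I = σT⁴ = 5.670×10⁻⁸×(7025.45)⁴ = 1.38×10⁸ W/m².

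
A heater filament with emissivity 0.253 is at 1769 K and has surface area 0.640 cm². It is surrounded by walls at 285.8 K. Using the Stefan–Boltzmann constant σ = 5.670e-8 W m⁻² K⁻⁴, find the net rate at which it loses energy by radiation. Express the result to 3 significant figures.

Net loss ≈ 8.98 W

Area A = 0.640 cm² = 6.40×10⁻⁵ m².
Net radiated power P_net = εσA(T⁴ − T₀⁴) = 0.253×5.670×10⁻⁸×6.40×10⁻⁵×(1769⁴ − 285.8⁴).
T⁴ − T₀⁴ = 9.79290×10¹² − 6.67189×10⁹ = 9.78623×10¹² K⁴, so P_net = 8.98 W.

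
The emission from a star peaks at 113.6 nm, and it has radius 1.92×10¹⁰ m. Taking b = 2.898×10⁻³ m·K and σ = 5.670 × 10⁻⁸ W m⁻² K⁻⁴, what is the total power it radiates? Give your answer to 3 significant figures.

Wien's law: T = b/λ_max = 2.898×10⁻³/1.136×10⁻⁷ = 25510.6 K.
Surface area A = 4πR² = 4π(1.92×10¹⁰ m)² = 4.63247×10²¹ m².
Then P = σAT⁴ = 5.670×10⁻⁸×4.63247×10²¹×(25510.6)⁴ = 1.11×10³² W.

P ≈ 1.11×10³² W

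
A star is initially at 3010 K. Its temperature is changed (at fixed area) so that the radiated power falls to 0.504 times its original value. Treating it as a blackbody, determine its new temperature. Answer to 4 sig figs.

P ∝ T⁴, so T₂/T₁ = (P₂/P₁)^(1/4) = (0.504)^(1/4) = 0.842573.
T₂ = 3010 × 0.842573 = 2536 K.

T₂ ≈ 2536 K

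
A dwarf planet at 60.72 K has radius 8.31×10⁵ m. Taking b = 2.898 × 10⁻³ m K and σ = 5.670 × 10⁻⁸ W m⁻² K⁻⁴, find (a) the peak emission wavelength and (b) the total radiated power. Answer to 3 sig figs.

(a) λ_max = b/T = 2.898×10⁻³/60.72 = 4.773×10⁻⁵ m = 47.7 μm.
Surface area A = 4πR² = 4π(8.31×10⁵ m)² = 8.67785×10¹² m².
(b) P = σAT⁴ = 5.670×10⁻⁸×8.67785×10¹²×(60.72)⁴ = 6.69×10¹² W.

λ_max ≈ 47.7 μm; P ≈ 6.69×10¹² W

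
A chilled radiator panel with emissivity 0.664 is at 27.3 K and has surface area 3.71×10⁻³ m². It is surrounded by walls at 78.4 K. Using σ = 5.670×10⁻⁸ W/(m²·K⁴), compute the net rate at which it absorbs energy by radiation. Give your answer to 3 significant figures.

Area A = 3.71×10⁻³ m².
Net radiated power P_net = εσA(T⁴ − T₀⁴) = 0.664×5.670×10⁻⁸×3.71×10⁻³×(27.3⁴ − 78.4⁴).
T⁴ − T₀⁴ = 5.55457×10⁵ − 3.77802×10⁷ = -3.72247×10⁷ K⁴, so P_net = -5.20×10⁻³ W — negative, meaning a net gain of 5.20×10⁻³ W.

Net gain ≈ 5.20×10⁻³ W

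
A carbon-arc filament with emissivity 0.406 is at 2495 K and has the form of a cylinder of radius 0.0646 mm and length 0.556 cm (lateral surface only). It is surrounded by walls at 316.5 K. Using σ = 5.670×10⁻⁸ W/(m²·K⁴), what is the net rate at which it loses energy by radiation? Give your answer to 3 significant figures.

Lateral area A = 2πrL = 2π×6.46×10⁻⁵×5.56×10⁻³ = 2.25677×10⁻⁶ m².
Net radiated power P_net = εσA(T⁴ − T₀⁴) = 0.406×5.670×10⁻⁸×2.25677×10⁻⁶×(2495⁴ − 316.5⁴).
T⁴ − T₀⁴ = 3.87509×10¹³ − 1.00345×10¹⁰ = 3.87409×10¹³ K⁴, so P_net = 2.01 W.

Net loss ≈ 2.01 W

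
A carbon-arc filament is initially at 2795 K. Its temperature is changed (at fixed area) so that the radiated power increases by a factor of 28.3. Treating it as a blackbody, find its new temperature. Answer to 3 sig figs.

P ∝ T⁴, so T₂/T₁ = (P₂/P₁)^(1/4) = (28.3)^(1/4) = 2.30646.
T₂ = 2795 × 2.30646 = 6.45×10³ K.

T₂ ≈ 6.45×10³ K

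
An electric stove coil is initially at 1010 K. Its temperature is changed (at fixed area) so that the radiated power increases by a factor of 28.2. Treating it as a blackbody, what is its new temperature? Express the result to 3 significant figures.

P ∝ T⁴, so T₂/T₁ = (P₂/P₁)^(1/4) = (28.2)^(1/4) = 2.30442.
T₂ = 1010 × 2.30442 = 2.33×10³ K.

T₂ ≈ 2.33×10³ K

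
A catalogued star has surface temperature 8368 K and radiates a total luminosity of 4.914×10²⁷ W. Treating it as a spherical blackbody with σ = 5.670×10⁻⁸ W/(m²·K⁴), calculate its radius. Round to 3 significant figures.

L = 4πR²σT⁴ ⇒ R = √(L/(4πσT⁴)).
σT⁴ = 2.78016×10⁸ W/m², so R = √(4.914×10²⁷/(4π×2.78016×10⁸)) = 1.19×10⁹ m.

R ≈ 1.19×10⁹ m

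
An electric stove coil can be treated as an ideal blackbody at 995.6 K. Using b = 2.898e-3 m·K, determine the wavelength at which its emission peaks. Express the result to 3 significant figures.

Wien's displacement law: λ_max = b/T = (2.898×10⁻³ m·K)/(995.6 K) = 2.911×10⁻⁶ m.
That is 2.91 μm, in the infrared range.

λ_max ≈ 2.91 μm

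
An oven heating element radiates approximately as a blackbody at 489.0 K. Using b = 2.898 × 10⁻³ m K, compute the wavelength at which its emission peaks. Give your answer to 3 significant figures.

λ_max ≈ 5.93 μm

Wien's displacement law: λ_max = b/T = (2.898×10⁻³ m·K)/(489.0 K) = 5.926×10⁻⁶ m.
That is 5.93 μm, in the infrared range.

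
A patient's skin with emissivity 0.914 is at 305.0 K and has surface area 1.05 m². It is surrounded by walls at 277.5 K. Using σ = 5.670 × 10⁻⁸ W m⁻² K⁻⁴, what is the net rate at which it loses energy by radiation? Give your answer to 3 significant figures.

Net loss ≈ 148 W

Area A = 1.05 m².
Net radiated power P_net = εσA(T⁴ − T₀⁴) = 0.914×5.670×10⁻⁸×1.05×(305.0⁴ − 277.5⁴).
T⁴ − T₀⁴ = 8.65365×10⁹ − 5.92996×10⁹ = 2.72369×10⁹ K⁴, so P_net = 148 W.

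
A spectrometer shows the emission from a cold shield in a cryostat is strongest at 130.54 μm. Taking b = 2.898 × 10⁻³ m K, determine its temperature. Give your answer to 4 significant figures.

T ≈ 22.20 K

Wien's law gives T = b/λ_max = (2.898×10⁻³ m·K)/(1.3054×10⁻⁴ m) = 22.20 K.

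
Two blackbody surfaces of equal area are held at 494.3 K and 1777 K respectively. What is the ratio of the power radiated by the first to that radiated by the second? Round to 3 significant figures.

With equal areas, P₁/P₂ = (T₁/T₂)⁴ = (494.3/1777)⁴ = 5.99×10⁻³.

P₁/P₂ ≈ 5.99×10⁻³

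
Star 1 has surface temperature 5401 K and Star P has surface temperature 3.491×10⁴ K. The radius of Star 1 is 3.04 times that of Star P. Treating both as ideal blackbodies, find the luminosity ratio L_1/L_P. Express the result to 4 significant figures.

L ∝ R²T⁴, so L_1/L_P = (R_1/R_P)²(T_1/T_P)⁴ = (3.04)² × (5401/3.491×10⁴)⁴ = 9.2416 × 5.72924×10⁻⁴ = 5.295×10⁻³.

L_1/L_P ≈ 5.295×10⁻³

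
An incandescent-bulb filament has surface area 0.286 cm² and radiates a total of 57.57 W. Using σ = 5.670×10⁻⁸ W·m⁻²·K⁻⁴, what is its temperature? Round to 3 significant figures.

T ≈ 2.44×10³ K

Area A = 0.286 cm² = 2.86×10⁻⁵ m².
P = σAT⁴ ⇒ T = (P/(σA))^(1/4) = (57.57/(5.670×10⁻⁸×2.86×10⁻⁵))^(1/4) = 2.44×10³ K.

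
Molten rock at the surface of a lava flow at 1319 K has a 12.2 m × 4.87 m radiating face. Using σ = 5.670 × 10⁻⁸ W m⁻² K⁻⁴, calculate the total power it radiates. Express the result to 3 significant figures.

Area A = 12.2 × 4.87 = 59.414 m².
P = σAT⁴ = 5.670×10⁻⁸ × 59.414 × (1319)⁴ = 1.02×10⁷ W.

P ≈ 1.02×10⁷ W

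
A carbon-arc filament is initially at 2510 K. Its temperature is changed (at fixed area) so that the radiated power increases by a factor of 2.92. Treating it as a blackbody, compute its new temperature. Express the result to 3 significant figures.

P ∝ T⁴, so T₂/T₁ = (P₂/P₁)^(1/4) = (2.92)^(1/4) = 1.30721.
T₂ = 2510 × 1.30721 = 3.28×10³ K.

T₂ ≈ 3.28×10³ K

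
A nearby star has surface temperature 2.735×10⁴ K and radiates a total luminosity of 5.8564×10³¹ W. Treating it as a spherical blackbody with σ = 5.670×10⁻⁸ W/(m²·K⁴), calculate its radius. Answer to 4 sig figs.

R ≈ 1.212×10¹⁰ m

L = 4πR²σT⁴ ⇒ R = √(L/(4πσT⁴)).
σT⁴ = 3.17258×10¹⁰ W/m², so R = √(5.8564×10³¹/(4π×3.17258×10¹⁰)) = 1.212×10¹⁰ m.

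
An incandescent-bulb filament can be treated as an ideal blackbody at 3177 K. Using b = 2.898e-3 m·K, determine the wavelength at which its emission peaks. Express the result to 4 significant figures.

λ_max ≈ 0.9122 μm

Wien's displacement law: λ_max = b/T = (2.898×10⁻³ m·K)/(3177 K) = 9.1218×10⁻⁷ m.
That is 0.9122 μm, in the infrared range.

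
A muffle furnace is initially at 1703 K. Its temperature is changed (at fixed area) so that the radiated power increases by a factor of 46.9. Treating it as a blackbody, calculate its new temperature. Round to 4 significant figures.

T₂ ≈ 4457 K

P ∝ T⁴, so T₂/T₁ = (P₂/P₁)^(1/4) = (46.9)^(1/4) = 2.61694.
T₂ = 1703 × 2.61694 = 4457 K.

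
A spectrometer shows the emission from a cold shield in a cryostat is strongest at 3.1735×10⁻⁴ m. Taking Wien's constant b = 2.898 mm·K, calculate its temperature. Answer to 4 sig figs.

T ≈ 9.132 K

Wien's law gives T = b/λ_max = (2.898×10⁻³ m·K)/(3.1735×10⁻⁴ m) = 9.132 K.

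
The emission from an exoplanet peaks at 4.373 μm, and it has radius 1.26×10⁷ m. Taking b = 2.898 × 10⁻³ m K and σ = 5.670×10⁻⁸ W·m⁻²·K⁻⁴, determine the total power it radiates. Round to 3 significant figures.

P ≈ 2.18×10¹⁹ W

Wien's law: T = b/λ_max = 2.898×10⁻³/4.373×10⁻⁶ = 662.703 K.
Surface area A = 4πR² = 4π(1.26×10⁷ m)² = 1.99504×10¹⁵ m².
Then P = σAT⁴ = 5.670×10⁻⁸×1.99504×10¹⁵×(662.703)⁴ = 2.18×10¹⁹ W.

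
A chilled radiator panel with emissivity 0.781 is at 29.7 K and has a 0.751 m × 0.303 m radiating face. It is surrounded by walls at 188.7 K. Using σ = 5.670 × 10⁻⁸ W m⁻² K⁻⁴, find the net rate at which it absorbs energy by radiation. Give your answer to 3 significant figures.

Area A = 0.751 × 0.303 = 0.227553 m².
Net radiated power P_net = εσA(T⁴ − T₀⁴) = 0.781×5.670×10⁻⁸×0.227553×(29.7⁴ − 188.7⁴).
T⁴ − T₀⁴ = 7.78083×10⁵ − 1.26791×10⁹ = -1.26713×10⁹ K⁴, so P_net = -12.8 W — negative, meaning a net gain of 12.8 W.

Net gain ≈ 12.8 W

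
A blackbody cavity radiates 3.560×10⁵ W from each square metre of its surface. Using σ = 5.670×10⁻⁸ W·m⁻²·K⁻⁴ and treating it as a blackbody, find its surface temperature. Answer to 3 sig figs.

I = σT⁴, so T = (I/σ)^(1/4) = (3.560×10⁵/(5.670×10⁻⁸))^(1/4) = 1.58×10³ K.

T ≈ 1.58×10³ K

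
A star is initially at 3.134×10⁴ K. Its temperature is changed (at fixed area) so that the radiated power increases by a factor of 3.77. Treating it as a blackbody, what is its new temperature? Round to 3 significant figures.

T₂ ≈ 4.37×10⁴ K

P ∝ T⁴, so T₂/T₁ = (P₂/P₁)^(1/4) = (3.77)^(1/4) = 1.39343.
T₂ = 3.134×10⁴ × 1.39343 = 4.37×10⁴ K.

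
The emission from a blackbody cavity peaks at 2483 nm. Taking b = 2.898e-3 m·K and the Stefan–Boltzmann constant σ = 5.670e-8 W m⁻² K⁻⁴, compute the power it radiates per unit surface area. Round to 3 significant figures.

Wien's law: T = b/λ_max = 2.898×10⁻³/2.483×10⁻⁶ = 1167.14 K.
Then I = σT⁴ = 5.670×10⁻⁸×(1167.14)⁴ = 1.05×10⁵ W/m².

I ≈ 1.05×10⁵ W/m²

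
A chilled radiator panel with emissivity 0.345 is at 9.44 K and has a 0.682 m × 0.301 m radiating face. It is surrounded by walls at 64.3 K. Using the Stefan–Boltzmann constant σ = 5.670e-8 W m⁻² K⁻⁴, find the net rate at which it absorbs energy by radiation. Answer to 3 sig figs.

Net gain ≈ 0.0686 W

Area A = 0.682 × 0.301 = 0.205282 m².
Net radiated power P_net = εσA(T⁴ − T₀⁴) = 0.345×5.670×10⁻⁸×0.205282×(9.44⁴ − 64.3⁴).
T⁴ − T₀⁴ = 7941.23 − 1.70940×10⁷ = -1.70861×10⁷ K⁴, so P_net = -0.0686 W — negative, meaning a net gain of 0.0686 W.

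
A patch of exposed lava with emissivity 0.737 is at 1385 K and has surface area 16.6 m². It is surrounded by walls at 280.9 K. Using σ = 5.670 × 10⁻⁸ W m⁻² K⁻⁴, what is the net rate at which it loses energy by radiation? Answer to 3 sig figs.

Net loss ≈ 2.55×10⁶ W

Area A = 16.6 m².
Net radiated power P_net = εσA(T⁴ − T₀⁴) = 0.737×5.670×10⁻⁸×16.6×(1385⁴ − 280.9⁴).
T⁴ − T₀⁴ = 3.67959×10¹² − 6.22597×10⁹ = 3.67336×10¹² K⁴, so P_net = 2.55×10⁶ W.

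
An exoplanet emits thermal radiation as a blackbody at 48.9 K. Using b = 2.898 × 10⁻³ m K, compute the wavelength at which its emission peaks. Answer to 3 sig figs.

Wien's displacement law: λ_max = b/T = (2.898×10⁻³ m·K)/(48.9 K) = 5.926×10⁻⁵ m.
That is 59.3 μm, in the infrared range.

λ_max ≈ 59.3 μm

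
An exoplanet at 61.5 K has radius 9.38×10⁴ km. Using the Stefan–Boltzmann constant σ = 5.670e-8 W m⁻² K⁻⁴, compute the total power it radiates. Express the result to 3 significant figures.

Surface area A = 4πR² = 4π(9.38×10⁷ m)² = 1.10564×10¹⁷ m².
P = σAT⁴ = 5.670×10⁻⁸ × 1.10564×10¹⁷ × (61.5)⁴ = 8.97×10¹⁶ W.

P ≈ 8.97×10¹⁶ W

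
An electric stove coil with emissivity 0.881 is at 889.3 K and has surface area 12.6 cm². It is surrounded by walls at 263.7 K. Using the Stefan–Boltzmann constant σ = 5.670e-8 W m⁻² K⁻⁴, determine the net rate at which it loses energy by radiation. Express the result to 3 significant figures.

Area A = 12.6 cm² = 1.26×10⁻³ m².
Net radiated power P_net = εσA(T⁴ − T₀⁴) = 0.881×5.670×10⁻⁸×1.26×10⁻³×(889.3⁴ − 263.7⁴).
T⁴ − T₀⁴ = 6.25451×10¹¹ − 4.83549×10⁹ = 6.20616×10¹¹ K⁴, so P_net = 39.1 W.

Net loss ≈ 39.1 W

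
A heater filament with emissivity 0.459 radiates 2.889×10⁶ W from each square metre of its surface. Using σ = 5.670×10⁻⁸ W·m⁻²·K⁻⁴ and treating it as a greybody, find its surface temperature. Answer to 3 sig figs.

I = εσT⁴, so T = (I/εσ)^(1/4) = (2.889×10⁶/(0.459×5.670×10⁻⁸))^(1/4) = 3.25×10³ K.

T ≈ 3.25×10³ K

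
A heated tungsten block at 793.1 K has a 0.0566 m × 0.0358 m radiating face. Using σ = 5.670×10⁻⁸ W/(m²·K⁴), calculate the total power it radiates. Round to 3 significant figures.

Area A = 0.0566 × 0.0358 = 2.02628×10⁻³ m².
P = σAT⁴ = 5.670×10⁻⁸ × 2.02628×10⁻³ × (793.1)⁴ = 45.5 W.

P ≈ 45.5 W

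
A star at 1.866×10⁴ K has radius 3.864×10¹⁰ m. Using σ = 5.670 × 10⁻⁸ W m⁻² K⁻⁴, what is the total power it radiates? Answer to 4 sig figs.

Surface area A = 4πR² = 4π(3.864×10¹⁰ m)² = 1.87622×10²² m².
P = σAT⁴ = 5.670×10⁻⁸ × 1.87622×10²² × (1.866×10⁴)⁴ = 1.290×10³² W.

P ≈ 1.290×10³² W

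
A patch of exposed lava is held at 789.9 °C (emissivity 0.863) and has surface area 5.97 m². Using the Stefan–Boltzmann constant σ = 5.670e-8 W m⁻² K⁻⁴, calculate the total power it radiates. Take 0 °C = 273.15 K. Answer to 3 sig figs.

T = 789.9 °C + 273.15 = 1063.05 K.
Area A = 5.97 m².
P = εσAT⁴ = 0.863 × 5.670×10⁻⁸ × 5.97 × (1063.05)⁴ = 3.73×10⁵ W.

P ≈ 3.73×10⁵ W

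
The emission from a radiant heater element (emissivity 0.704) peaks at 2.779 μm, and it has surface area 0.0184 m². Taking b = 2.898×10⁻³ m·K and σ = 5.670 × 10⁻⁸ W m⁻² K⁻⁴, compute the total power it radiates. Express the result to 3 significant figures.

Wien's law: T = b/λ_max = 2.898×10⁻³/2.779×10⁻⁶ = 1042.82 K.
Area A = 0.0184 m².
Then P = εσAT⁴ = 0.704×5.670×10⁻⁸×0.0184×(1042.82)⁴ = 869 W.

P ≈ 869 W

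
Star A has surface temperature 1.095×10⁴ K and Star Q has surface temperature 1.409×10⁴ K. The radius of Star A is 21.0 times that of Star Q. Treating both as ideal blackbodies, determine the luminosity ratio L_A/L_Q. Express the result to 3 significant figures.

L ∝ R²T⁴, so L_A/L_Q = (R_A/R_Q)²(T_A/T_Q)⁴ = (21.0)² × (1.095×10⁴/1.409×10⁴)⁴ = 441 × 0.364764 = 161.

L_A/L_Q ≈ 161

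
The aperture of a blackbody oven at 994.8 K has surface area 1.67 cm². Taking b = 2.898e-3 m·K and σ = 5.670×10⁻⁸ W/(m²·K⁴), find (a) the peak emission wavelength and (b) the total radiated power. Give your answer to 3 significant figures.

λ_max ≈ 2.91×10³ nm; P ≈ 9.27 W

(a) λ_max = b/T = 2.898×10⁻³/994.8 = 2.913×10⁻⁶ m = 2.91×10³ nm.
Area A = 1.67 cm² = 1.67×10⁻⁴ m².
(b) P = σAT⁴ = 5.670×10⁻⁸×1.67×10⁻⁴×(994.8)⁴ = 9.27 W.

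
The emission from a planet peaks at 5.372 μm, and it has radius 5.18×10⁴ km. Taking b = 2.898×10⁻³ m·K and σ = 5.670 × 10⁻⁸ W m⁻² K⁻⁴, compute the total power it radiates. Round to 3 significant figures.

P ≈ 1.62×10²⁰ W

Wien's law: T = b/λ_max = 2.898×10⁻³/5.372×10⁻⁶ = 539.464 K.
Surface area A = 4πR² = 4π(5.18×10⁷ m)² = 3.37186×10¹⁶ m².
Then P = σAT⁴ = 5.670×10⁻⁸×3.37186×10¹⁶×(539.464)⁴ = 1.62×10²⁰ W.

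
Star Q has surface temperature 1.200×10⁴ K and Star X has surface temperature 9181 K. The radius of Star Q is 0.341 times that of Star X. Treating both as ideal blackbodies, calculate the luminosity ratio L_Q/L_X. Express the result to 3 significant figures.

L_Q/L_X ≈ 0.339

L ∝ R²T⁴, so L_Q/L_X = (R_Q/R_X)²(T_Q/T_X)⁴ = (0.341)² × (1.200×10⁴/9181)⁴ = 0.116281 × 2.91854 = 0.339.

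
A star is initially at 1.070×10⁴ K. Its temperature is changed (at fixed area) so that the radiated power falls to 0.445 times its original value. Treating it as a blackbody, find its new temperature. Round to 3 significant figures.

P ∝ T⁴, so T₂/T₁ = (P₂/P₁)^(1/4) = (0.445)^(1/4) = 0.816752.
T₂ = 1.070×10⁴ × 0.816752 = 8.74×10³ K.

T₂ ≈ 8.74×10³ K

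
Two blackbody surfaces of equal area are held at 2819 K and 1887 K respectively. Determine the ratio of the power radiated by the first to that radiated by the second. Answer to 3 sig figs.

With equal areas, P₁/P₂ = (T₁/T₂)⁴ = (2819/1887)⁴ = 4.98.

P₁/P₂ ≈ 4.98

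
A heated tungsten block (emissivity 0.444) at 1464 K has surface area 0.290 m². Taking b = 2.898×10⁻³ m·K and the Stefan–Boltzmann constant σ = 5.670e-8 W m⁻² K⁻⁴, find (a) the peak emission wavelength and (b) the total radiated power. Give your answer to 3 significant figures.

(a) λ_max = b/T = 2.898×10⁻³/1464 = 1.980×10⁻⁶ m = 1.98×10³ nm.
Area A = 0.290 m².
(b) P = εσAT⁴ = 0.444×5.670×10⁻⁸×0.290×(1464)⁴ = 3.35×10⁴ W.

λ_max ≈ 1.98×10³ nm; P ≈ 3.35×10⁴ W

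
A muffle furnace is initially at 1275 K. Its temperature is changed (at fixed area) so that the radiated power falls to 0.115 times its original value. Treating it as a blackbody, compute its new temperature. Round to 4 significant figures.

P ∝ T⁴, so T₂/T₁ = (P₂/P₁)^(1/4) = (0.115)^(1/4) = 0.582337.
T₂ = 1275 × 0.582337 = 742.5 K.

T₂ ≈ 742.5 K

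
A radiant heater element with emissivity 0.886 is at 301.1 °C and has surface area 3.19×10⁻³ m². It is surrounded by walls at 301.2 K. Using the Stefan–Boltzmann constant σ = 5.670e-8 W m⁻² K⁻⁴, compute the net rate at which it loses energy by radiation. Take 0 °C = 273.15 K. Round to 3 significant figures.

T = 301.1 °C + 273.15 = 574.25 K.
Area A = 3.19×10⁻³ m².
Net radiated power P_net = εσA(T⁴ − T₀⁴) = 0.886×5.670×10⁻⁸×3.19×10⁻³×(574.25⁴ − 301.2⁴).
T⁴ − T₀⁴ = 1.08744×10¹¹ − 8.23038×10⁹ = 1.00514×10¹¹ K⁴, so P_net = 16.1 W.

Net loss ≈ 16.1 W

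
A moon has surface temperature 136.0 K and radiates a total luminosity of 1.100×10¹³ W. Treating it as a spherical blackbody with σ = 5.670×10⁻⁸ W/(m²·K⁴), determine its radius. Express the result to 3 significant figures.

L = 4πR²σT⁴ ⇒ R = √(L/(4πσT⁴)).
σT⁴ = 19.3972 W/m², so R = √(1.100×10¹³/(4π×19.3972)) = 2.12×10⁵ m.

R ≈ 2.12×10⁵ m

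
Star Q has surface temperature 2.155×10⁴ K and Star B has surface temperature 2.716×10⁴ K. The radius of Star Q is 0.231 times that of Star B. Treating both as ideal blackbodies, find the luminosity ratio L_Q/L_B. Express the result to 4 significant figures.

L ∝ R²T⁴, so L_Q/L_B = (R_Q/R_B)²(T_Q/T_B)⁴ = (0.231)² × (2.155×10⁴/2.716×10⁴)⁴ = 0.053361 × 0.396342 = 0.02115.

L_Q/L_B ≈ 0.02115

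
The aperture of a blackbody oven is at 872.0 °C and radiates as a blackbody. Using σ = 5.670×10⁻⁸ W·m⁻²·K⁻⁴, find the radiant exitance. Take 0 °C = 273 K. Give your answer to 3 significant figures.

T = 872.0 °C + 273 = 1145.0 K.
Stefan–Boltzmann: I = σT⁴ = 5.670×10⁻⁸ × (1145.0)⁴ = 9.75×10⁴ W/m².

I ≈ 9.75×10⁴ W/m²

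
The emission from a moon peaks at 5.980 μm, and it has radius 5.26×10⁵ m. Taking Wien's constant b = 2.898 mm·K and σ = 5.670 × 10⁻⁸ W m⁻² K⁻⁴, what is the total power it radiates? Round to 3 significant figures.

Wien's law: T = b/λ_max = 2.898×10⁻³/5.980×10⁻⁶ = 484.615 K.
Surface area A = 4πR² = 4π(5.26×10⁵ m)² = 3.47681×10¹² m².
Then P = σAT⁴ = 5.670×10⁻⁸×3.47681×10¹²×(484.615)⁴ = 1.09×10¹⁶ W.

P ≈ 1.09×10¹⁶ W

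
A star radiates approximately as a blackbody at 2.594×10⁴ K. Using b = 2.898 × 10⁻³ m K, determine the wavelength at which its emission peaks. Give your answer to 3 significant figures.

λ_max ≈ 112 nm

Wien's displacement law: λ_max = b/T = (2.898×10⁻³ m·K)/(2.594×10⁴ K) = 1.117×10⁻⁷ m.
That is 112 nm, in the ultraviolet range.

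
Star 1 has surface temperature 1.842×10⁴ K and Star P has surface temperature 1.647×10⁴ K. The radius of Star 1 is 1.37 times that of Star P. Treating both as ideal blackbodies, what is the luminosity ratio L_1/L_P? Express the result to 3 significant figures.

L_1/L_P ≈ 2.94

L ∝ R²T⁴, so L_1/L_P = (R_1/R_P)²(T_1/T_P)⁴ = (1.37)² × (1.842×10⁴/1.647×10⁴)⁴ = 1.8769 × 1.56453 = 2.94.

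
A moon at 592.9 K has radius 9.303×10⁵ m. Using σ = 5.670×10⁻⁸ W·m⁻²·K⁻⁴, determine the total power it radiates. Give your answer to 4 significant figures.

P ≈ 7.620×10¹⁶ W

Surface area A = 4πR² = 4π(9.303×10⁵ m)² = 1.08757×10¹³ m².
P = σAT⁴ = 5.670×10⁻⁸ × 1.08757×10¹³ × (592.9)⁴ = 7.620×10¹⁶ W.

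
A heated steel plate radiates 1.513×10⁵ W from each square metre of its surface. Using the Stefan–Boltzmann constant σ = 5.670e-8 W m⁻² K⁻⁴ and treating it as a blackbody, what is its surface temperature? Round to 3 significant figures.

T ≈ 1.28×10³ K

I = σT⁴, so T = (I/σ)^(1/4) = (1.513×10⁵/(5.670×10⁻⁸))^(1/4) = 1.28×10³ K.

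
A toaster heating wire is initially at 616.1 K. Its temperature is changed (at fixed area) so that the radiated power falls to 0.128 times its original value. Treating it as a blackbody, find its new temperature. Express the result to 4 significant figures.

P ∝ T⁴, so T₂/T₁ = (P₂/P₁)^(1/4) = (0.128)^(1/4) = 0.598140.
T₂ = 616.1 × 0.598140 = 368.5 K.

T₂ ≈ 368.5 K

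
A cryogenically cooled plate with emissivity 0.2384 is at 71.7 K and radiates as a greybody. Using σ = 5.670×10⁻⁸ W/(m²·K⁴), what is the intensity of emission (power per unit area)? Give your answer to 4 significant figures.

I ≈ 0.3572 W/m²

Stefan–Boltzmann: I = εσT⁴ = 0.2384 × 5.670×10⁻⁸ × (71.7)⁴ = 0.3572 W/m².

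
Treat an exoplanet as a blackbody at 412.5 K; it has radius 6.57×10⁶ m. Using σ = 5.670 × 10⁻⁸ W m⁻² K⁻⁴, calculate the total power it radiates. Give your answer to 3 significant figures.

P ≈ 8.90×10¹⁷ W

Surface area A = 4πR² = 4π(6.57×10⁶ m)² = 5.42426×10¹⁴ m².
P = σAT⁴ = 5.670×10⁻⁸ × 5.42426×10¹⁴ × (412.5)⁴ = 8.90×10¹⁷ W.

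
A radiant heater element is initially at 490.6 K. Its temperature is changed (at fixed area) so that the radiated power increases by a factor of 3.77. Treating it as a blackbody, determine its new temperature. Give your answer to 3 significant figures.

T₂ ≈ 684 K

P ∝ T⁴, so T₂/T₁ = (P₂/P₁)^(1/4) = (3.77)^(1/4) = 1.39343.
T₂ = 490.6 × 1.39343 = 684 K.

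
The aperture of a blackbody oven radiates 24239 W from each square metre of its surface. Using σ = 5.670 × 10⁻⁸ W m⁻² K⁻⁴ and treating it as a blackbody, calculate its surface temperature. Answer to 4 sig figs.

I = σT⁴, so T = (I/σ)^(1/4) = (24239/(5.670×10⁻⁸))^(1/4) = 808.6 K.

T ≈ 808.6 K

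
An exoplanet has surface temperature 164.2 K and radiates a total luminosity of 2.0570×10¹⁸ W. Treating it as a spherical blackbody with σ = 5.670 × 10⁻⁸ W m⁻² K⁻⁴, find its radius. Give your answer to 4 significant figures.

L = 4πR²σT⁴ ⇒ R = √(L/(4πσT⁴)).
σT⁴ = 41.2169 W/m², so R = √(2.0570×10¹⁸/(4π×41.2169)) = 6.302×10⁷ m.

R ≈ 6.302×10⁷ m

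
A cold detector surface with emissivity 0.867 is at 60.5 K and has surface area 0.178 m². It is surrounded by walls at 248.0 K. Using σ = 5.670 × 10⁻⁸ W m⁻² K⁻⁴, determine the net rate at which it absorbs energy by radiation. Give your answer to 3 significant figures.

Area A = 0.178 m².
Net radiated power P_net = εσA(T⁴ − T₀⁴) = 0.867×5.670×10⁻⁸×0.178×(60.5⁴ − 248.0⁴).
T⁴ − T₀⁴ = 1.33974×10⁷ − 3.78274×10⁹ = -3.76934×10⁹ K⁴, so P_net = -33.0 W — negative, meaning a net gain of 33.0 W.

Net gain ≈ 33.0 W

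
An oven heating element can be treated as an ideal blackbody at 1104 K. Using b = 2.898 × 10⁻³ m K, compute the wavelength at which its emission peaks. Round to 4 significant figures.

Wien's displacement law: λ_max = b/T = (2.898×10⁻³ m·K)/(1104 K) = 2.6250×10⁻⁶ m.
That is 2.625 μm, in the infrared range.

λ_max ≈ 2.625 μm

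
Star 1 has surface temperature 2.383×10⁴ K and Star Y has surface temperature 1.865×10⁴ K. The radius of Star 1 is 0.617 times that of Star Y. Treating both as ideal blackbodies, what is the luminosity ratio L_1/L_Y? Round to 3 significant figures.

L_1/L_Y ≈ 1.01

L ∝ R²T⁴, so L_1/L_Y = (R_1/R_Y)²(T_1/T_Y)⁴ = (0.617)² × (2.383×10⁴/1.865×10⁴)⁴ = 0.380689 × 2.66551 = 1.01.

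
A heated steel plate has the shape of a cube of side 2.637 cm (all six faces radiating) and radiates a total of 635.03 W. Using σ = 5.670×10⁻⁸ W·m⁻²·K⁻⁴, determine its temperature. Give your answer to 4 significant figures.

T ≈ 1280 K

Area A = 6s² = 6×(0.02637 m)² = 4.17226×10⁻³ m².
P = σAT⁴ ⇒ T = (P/(σA))^(1/4) = (635.03/(5.670×10⁻⁸×4.17226×10⁻³))^(1/4) = 1280 K.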